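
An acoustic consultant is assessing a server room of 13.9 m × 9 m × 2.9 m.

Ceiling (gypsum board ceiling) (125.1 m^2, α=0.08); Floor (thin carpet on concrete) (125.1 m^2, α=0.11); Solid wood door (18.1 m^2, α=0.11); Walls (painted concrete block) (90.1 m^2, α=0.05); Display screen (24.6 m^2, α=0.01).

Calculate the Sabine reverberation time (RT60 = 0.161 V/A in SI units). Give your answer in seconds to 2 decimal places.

1.91 seconds

A = Σ Sᵢαᵢ = 125.1×0.08 + 125.1×0.11 + 18.1×0.11 + 90.1×0.05 + 24.6×0.01 = 30.511 sabins.
Room volume: 362.79 m³.
Sabine: RT60 = 0.161 × 362.79 / 30.511 = 1.91 s.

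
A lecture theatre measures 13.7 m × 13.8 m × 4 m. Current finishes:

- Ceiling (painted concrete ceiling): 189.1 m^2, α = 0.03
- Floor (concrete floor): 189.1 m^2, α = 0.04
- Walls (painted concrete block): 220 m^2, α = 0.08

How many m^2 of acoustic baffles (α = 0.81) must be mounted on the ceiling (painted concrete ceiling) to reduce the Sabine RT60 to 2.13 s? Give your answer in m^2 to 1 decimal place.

Total absorption A₁ = 189.1·0.03 + 189.1·0.04 + 220·0.08
  = 5.673 + 7.564 + 17.600 = 30.837 m^2 sabins.
V = 756.24 m³. Target absorption A₂ = 0.161 × 756.24 / 2.13 = 57.162 sabins.
ΔA needed = 57.162 − 30.837 = 26.325 sabins.
Each m^2 of panel replacing the ceiling (painted concrete ceiling) adds (0.81 − 0.03) = 0.78 sabins.
Panel area = 26.325 / 0.78 = 33.7 m^2.

33.7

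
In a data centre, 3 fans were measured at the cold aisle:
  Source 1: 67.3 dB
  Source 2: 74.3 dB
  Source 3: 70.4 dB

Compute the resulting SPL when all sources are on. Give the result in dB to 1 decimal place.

76.4 dB

Σ 10^(Lᵢ/10) = 4.325e+07.
Back to dB: 10·log₁₀ Σ = 76.4 dB.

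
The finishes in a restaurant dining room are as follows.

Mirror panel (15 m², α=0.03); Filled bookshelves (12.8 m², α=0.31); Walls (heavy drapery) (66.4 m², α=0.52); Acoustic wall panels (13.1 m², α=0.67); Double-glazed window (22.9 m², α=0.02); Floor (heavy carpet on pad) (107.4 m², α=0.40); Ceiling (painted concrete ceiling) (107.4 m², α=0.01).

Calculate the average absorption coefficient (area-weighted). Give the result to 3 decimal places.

Total surface area S = 345.0 m².
Weighted sum Σ Sα = 92.215.
ᾱ = A/S = 0.267.

0.267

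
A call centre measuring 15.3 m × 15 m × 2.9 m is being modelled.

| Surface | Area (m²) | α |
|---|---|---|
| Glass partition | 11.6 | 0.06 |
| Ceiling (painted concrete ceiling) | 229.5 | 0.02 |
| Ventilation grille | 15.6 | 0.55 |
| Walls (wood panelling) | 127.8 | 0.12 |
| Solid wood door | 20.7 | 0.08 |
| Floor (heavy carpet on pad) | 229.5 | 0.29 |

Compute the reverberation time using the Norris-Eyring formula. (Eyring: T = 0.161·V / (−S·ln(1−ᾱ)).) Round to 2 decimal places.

1.01 s

S = Σ Sᵢ = 634.7 m².
Absorption A = 11.6×0.06 + 229.5×0.02 + 15.6×0.55 + 127.8×0.12 + 20.7×0.08 + 229.5×0.29 = 97.413 sabins.
ᾱ = 97.413 / 634.7 = 0.1535.
−S·ln(1−ᾱ) = −634.7 × ln(1 − 0.1535) = 105.770.
V = 15.3 × 15 × 2.9 = 665.55 m³.
T = 0.161·V/[−S·ln(1−ᾱ)] = 0.161·665.55/105.770 = 1.01 s.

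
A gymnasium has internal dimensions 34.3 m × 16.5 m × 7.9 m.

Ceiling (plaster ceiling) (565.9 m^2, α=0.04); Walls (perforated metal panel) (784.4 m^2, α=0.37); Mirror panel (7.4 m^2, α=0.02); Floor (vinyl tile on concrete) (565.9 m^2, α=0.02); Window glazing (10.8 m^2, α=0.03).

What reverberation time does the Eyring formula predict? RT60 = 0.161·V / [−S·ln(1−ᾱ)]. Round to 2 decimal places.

S = Σ Sᵢ = 1934.4 m^2.
Σ(Sᵢαᵢ) = 565.9·0.04 + 784.4·0.37 + 7.4·0.02 + 565.9·0.02 + 10.8·0.03 = 324.654.
Mean coefficient ᾱ = A/S = 0.1678.
−S·ln(1−ᾱ) = −1934.4 × ln(1 − 0.1678) = 355.315.
V = 34.3 × 16.5 × 7.9 = 4471.005 m³.
T = 0.161·V/[−S·ln(1−ᾱ)] = 0.161·4471.005/355.315 = 2.03 s.

2.03 s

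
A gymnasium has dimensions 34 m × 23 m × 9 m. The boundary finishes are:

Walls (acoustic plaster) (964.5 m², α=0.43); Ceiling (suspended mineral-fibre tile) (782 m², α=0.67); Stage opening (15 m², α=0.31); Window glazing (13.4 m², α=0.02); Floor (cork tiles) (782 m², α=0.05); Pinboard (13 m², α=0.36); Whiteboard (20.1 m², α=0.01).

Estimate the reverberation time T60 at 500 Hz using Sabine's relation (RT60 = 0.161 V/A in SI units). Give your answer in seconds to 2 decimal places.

1.15 sec

Equivalent absorption area: A = 964.5·0.43 + 782·0.67 + 15·0.31 + 13.4·0.02 + 782·0.05 + 13·0.36 + 20.1·0.01 = 987.574 m².
Volume V = 34 × 23 × 9 = 7038 m³.
RT60 = 0.161 · V / A = 0.161 × 7038 / 987.574 = 1.15 s.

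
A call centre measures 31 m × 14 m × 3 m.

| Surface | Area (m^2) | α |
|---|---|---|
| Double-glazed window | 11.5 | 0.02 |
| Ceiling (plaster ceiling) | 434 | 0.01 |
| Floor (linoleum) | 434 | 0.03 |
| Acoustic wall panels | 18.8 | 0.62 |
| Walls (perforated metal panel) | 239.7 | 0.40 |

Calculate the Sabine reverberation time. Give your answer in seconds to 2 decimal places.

A = Σ Sᵢαᵢ = 11.5×0.02 + 434×0.01 + 434×0.03 + 18.8×0.62 + 239.7×0.40 = 125.126 sabins.
V = 31·14·3 = 1302 m³.
T = 0.161 V/A = 0.161·1302/125.126 = 1.68 s.

1.68 sec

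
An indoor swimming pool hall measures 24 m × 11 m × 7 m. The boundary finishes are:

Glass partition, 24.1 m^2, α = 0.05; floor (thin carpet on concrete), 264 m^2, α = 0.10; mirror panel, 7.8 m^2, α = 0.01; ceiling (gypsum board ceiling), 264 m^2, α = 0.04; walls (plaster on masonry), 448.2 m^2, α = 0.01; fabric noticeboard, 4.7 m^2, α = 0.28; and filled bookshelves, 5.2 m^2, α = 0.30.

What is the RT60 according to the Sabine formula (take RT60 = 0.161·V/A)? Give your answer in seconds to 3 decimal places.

Total absorption A = 24.1×0.05 + 264×0.10 + 7.8×0.01 + 264×0.04 + 448.2×0.01 + 4.7×0.28 + 5.2×0.30
  = 1.205 + 26.400 + 0.078 + 10.560 + 4.482 + 1.316 + 1.560 = 45.601 m^2 sabins.
Room volume: 1848 m³.
RT60 = 0.161 · V / A = 0.161 × 1848 / 45.601 = 6.525 s.

6.525 s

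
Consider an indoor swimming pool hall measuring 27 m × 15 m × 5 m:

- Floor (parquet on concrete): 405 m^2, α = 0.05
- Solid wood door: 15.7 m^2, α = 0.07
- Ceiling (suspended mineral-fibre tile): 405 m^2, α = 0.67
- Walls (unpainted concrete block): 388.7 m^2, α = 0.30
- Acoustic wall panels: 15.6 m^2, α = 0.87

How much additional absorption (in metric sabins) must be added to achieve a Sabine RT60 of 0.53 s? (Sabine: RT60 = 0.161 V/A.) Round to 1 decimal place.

A₁ = Σ Sᵢαᵢ = 405×0.05 + 15.7×0.07 + 405×0.67 + 388.7×0.30 + 15.6×0.87 = 422.881 sabins.
V = 2025 m³. Required absorption A₂ = 0.161 × 2025 / 0.53 = 615.142 sabins.
Additional absorption ΔA = 615.142 − 422.881 = 192.3 sabins.

192.3 sabins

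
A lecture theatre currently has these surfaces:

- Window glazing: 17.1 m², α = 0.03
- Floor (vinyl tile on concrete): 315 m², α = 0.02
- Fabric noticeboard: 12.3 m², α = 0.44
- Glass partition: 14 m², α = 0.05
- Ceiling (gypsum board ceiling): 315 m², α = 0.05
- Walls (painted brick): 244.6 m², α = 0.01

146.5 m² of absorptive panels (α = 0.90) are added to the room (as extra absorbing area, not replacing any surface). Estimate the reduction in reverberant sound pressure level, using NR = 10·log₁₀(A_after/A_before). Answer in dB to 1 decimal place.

A_before = Σ Sᵢαᵢ = 17.1·0.03 + 315·0.02 + 12.3·0.44 + 14·0.05 + 315·0.05 + 244.6·0.01 = 31.121 sabins.
Added absorption = 146.5 × 0.90 = 131.850 sabins.
A_after = 31.121 + 131.850 = 162.971 sabins.
NR = 10·log₁₀(162.971/31.121) = 7.2 dB.

7.2 dB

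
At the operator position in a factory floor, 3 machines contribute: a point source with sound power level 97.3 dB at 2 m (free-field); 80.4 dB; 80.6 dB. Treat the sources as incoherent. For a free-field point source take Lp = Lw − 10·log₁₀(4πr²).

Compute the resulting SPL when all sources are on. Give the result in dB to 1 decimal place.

85.2 dB

Source at 2 m: Lp = 97.3 − 10·log₁₀(4π·2²) = 97.3 − 10·log₁₀(50.265) = 80.3 dB.
Σ 10^(Lᵢ/10) = 3.316e+08.
L_total = 10·log₁₀(3.316e+08) = 85.2 dB.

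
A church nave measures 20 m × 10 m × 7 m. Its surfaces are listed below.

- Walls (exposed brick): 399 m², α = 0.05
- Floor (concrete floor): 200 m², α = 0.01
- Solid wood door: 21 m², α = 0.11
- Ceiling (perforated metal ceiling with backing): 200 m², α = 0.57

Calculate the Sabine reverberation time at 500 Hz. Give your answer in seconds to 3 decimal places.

1.630 s

Total absorption A = 399·0.05 + 200·0.01 + 21·0.11 + 200·0.57
  = 19.950 + 2.000 + 2.310 + 114.000 = 138.260 m² sabins.
V = 20·10·7 = 1400 m³.
RT60 = 0.161 · V / A = 0.161 × 1400 / 138.260 = 1.630 s.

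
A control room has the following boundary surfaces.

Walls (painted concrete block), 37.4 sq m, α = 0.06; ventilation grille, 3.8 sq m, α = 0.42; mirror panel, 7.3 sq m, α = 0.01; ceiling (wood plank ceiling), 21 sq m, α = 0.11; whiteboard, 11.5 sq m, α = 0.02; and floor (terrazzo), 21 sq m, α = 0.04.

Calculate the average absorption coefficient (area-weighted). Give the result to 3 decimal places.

Total surface area S = 102.0 sq m.
Σ(Sᵢαᵢ) = 37.4·0.06 + 3.8·0.42 + 7.3·0.01 + 21·0.11 + 11.5·0.02 + 21·0.04 = 7.293.
ᾱ = A/S = 0.072.

0.072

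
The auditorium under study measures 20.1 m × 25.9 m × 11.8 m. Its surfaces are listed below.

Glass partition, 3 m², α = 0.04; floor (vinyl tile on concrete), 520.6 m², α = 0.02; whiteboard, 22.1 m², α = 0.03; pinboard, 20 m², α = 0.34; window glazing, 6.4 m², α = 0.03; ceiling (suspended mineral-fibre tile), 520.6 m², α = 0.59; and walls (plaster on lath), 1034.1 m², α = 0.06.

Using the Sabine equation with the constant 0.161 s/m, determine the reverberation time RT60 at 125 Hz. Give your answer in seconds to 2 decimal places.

Equivalent absorption area: A = 3×0.04 + 520.6×0.02 + 22.1×0.03 + 20×0.34 + 6.4×0.03 + 520.6×0.59 + 1034.1×0.06 = 387.387 m².
Volume V = 20.1 × 25.9 × 11.8 = 6142.962 m³.
T = 0.161 V/A = 0.161·6142.962/387.387 = 2.55 s.

2.55 s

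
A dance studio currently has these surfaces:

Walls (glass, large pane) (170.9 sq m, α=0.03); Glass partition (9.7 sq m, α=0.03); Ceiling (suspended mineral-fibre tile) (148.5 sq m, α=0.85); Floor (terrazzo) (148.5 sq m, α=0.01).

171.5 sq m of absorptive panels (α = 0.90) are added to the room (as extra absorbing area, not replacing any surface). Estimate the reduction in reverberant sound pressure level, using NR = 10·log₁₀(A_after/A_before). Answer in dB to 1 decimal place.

A_before = Σ Sᵢαᵢ = 170.9*0.03 + 9.7*0.03 + 148.5*0.85 + 148.5*0.01 = 133.128 sabins.
Added absorption = 171.5 × 0.90 = 154.350 sabins.
New total A_after = 287.478 sabins.
Reduction = 10 log₁₀(A_after/A_before) = 10 log₁₀(2.1594) = 3.3 dB.

3.3 dB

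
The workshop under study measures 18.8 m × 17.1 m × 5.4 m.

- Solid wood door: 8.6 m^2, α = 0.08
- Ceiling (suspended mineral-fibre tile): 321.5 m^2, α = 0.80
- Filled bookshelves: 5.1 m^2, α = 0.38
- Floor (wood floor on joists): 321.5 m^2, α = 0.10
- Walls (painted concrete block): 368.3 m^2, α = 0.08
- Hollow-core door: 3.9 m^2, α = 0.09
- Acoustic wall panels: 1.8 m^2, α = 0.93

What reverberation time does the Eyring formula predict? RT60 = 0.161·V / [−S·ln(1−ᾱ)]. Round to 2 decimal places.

Total surface area S = 8.6 + 321.5 + 5.1 + 321.5 + 368.3 + 3.9 + 1.8 = 1030.7 m^2.
Absorption A = 8.6×0.08 + 321.5×0.80 + 5.1×0.38 + 321.5×0.10 + 368.3×0.08 + 3.9×0.09 + 1.8×0.93 = 323.465 sabins.
Mean coefficient ᾱ = A/S = 0.3138.
−S·ln(1−ᾱ) = −1030.7 × ln(1 − 0.3138) = 388.147.
V = 18.8 × 17.1 × 5.4 = 1735.992 m³.
RT60 = 0.161 × 1735.992 / 388.147 = 0.72 s.

0.72 s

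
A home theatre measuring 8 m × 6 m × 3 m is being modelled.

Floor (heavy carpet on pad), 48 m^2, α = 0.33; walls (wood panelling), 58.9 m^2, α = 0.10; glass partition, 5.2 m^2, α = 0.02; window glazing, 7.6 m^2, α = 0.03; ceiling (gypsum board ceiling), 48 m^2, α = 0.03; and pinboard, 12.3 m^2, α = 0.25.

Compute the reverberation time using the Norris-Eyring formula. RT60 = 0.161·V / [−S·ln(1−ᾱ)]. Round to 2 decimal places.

0.81 s

S = Σ Sᵢ = 180.0 m^2.
Σ(Sᵢαᵢ) = 48·0.33 + 58.9·0.10 + 5.2·0.02 + 7.6·0.03 + 48·0.03 + 12.3·0.25 = 26.577.
Mean coefficient ᾱ = A/S = 0.1477.
Eyring denominator: −S ln(1−ᾱ) = 28.767.
V = 8 × 6 × 3 = 144 m³.
RT60 = 0.161 × 144 / 28.767 = 0.81 s.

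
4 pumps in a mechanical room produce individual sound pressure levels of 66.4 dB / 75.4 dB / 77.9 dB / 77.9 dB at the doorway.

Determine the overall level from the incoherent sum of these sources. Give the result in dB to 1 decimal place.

82.1 dB

Converting to relative power and adding: 10^(66.4/10) + 10^(75.4/10) + 10^(77.9/10) + 10^(77.9/10) = 1.624e+08.
Combined level = 10 log₁₀(1.624e+08) = 82.1 dB.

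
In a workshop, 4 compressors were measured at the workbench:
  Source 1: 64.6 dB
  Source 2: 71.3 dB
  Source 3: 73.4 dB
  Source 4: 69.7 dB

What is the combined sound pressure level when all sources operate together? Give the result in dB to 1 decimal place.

76.8 dB

Σ 10^(Lᵢ/10) = 4.758e+07.
L_total = 10·log₁₀(4.758e+07) = 76.8 dB.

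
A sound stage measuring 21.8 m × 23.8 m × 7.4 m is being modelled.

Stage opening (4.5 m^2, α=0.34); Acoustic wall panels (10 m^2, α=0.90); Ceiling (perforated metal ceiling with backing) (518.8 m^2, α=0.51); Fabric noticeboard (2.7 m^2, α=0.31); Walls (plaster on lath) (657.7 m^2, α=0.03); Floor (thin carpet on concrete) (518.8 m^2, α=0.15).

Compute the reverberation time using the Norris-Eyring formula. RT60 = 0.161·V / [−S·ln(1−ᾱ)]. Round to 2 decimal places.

1.47 sec

Total surface area S = 4.5 + 10 + 518.8 + 2.7 + 657.7 + 518.8 = 1712.5 m^2.
Σ(Sᵢαᵢ) = 4.5·0.34 + 10·0.90 + 518.8·0.51 + 2.7·0.31 + 657.7·0.03 + 518.8·0.15 = 373.506.
ᾱ = 373.506 / 1712.5 = 0.2181.
−S·ln(1−ᾱ) = −1712.5 × ln(1 − 0.2181) = 421.324.
V = 21.8 × 23.8 × 7.4 = 3839.416 m³.
T = 0.161·V/[−S·ln(1−ᾱ)] = 0.161·3839.416/421.324 = 1.47 s.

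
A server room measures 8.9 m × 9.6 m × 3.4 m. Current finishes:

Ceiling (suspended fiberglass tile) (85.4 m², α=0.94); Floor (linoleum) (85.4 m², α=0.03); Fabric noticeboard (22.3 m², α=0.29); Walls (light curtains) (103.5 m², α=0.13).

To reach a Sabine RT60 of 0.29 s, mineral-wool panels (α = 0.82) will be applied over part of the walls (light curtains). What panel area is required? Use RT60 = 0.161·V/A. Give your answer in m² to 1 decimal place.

Total absorption A₁ = 85.4·0.94 + 85.4·0.03 + 22.3·0.29 + 103.5·0.13
  = 80.276 + 2.562 + 6.467 + 13.455 = 102.760 m² sabins.
Required A₂ = 0.161·290.496/0.29 = 161.275 sabins.
Absorption to add: 161.275 − 102.760 = 58.515 sabins.
Each m² of panel replacing the walls (light curtains) adds (0.82 − 0.13) = 0.69 sabins.
Panel area = 58.515 / 0.69 = 84.8 m².

84.8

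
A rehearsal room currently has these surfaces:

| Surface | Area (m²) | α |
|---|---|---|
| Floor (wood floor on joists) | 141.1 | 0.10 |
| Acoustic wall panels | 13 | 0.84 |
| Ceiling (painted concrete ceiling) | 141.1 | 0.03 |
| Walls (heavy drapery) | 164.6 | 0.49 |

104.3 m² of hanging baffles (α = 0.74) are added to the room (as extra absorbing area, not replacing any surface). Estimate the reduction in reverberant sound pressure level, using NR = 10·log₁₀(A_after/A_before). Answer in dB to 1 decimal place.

A_before = Σ Sᵢαᵢ = 141.1×0.10 + 13×0.84 + 141.1×0.03 + 164.6×0.49 = 109.917 sabins.
Added absorption = 104.3 × 0.74 = 77.182 sabins.
New total A_after = 187.099 sabins.
NR = 10·log₁₀(187.099/109.917) = 2.3 dB.

2.3 dB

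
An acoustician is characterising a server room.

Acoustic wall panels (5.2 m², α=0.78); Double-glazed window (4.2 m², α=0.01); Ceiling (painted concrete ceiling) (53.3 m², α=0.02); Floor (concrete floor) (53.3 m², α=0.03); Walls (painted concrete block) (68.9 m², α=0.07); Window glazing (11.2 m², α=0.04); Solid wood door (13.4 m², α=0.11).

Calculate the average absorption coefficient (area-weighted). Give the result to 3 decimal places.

S = Σ Sᵢ = 5.2 + 4.2 + 53.3 + 53.3 + 68.9 + 11.2 + 13.4 = 209.5 m².
Σ(Sᵢαᵢ) = 5.2×0.78 + 4.2×0.01 + 53.3×0.02 + 53.3×0.03 + 68.9×0.07 + 11.2×0.04 + 13.4×0.11 = 13.508.
ᾱ = 13.508 / 209.5 = 0.064.

0.064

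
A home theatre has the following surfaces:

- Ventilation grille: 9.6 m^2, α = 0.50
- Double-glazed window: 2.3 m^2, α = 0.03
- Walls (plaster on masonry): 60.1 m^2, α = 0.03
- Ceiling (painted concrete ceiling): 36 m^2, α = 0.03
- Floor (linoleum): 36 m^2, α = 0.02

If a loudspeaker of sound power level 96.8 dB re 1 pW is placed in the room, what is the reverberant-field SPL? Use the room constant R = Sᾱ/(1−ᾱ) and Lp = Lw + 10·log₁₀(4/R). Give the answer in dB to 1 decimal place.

93.3 dB

Σ(Sᵢαᵢ) = 9.6×0.50 + 2.3×0.03 + 60.1×0.03 + 36×0.03 + 36×0.02 = 8.472; total area S = 144.0 m^2.
ᾱ = 8.472/144.0 = 0.0588; R = Sᾱ/(1−ᾱ) = 8.472/(1−0.0588) = 9.001 m^2.
Lp = Lw + 10 log₁₀(4/R) = 96.8 -3.52 = 93.3 dB.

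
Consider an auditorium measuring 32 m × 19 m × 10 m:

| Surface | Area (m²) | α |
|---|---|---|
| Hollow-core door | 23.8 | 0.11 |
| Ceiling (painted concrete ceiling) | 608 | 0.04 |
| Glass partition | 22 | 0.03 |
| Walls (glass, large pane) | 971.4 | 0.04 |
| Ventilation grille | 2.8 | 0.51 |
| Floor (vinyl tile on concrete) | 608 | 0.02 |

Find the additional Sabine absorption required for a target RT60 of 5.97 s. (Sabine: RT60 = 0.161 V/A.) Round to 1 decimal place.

83.9 sabins

Summing Sᵢαᵢ: 2.618 + 24.320 + 0.660 + 38.856 + 1.428 + 12.160 → A₁ = 80.042 sabins.
For T = 5.97 s, need A₂ = 0.161·V/T = 0.161·6080/5.97 = 163.966 sabins.
ΔA = A₂ − A₁ = 163.966 − 80.042 = 83.9 sabins.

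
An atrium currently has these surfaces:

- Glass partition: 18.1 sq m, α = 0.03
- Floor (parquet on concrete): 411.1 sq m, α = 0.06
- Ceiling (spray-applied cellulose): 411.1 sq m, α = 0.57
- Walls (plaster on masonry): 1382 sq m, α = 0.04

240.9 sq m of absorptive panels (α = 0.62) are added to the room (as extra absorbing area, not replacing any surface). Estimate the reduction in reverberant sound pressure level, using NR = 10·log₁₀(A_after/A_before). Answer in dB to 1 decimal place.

A_before = Σ Sᵢαᵢ = 18.1*0.03 + 411.1*0.06 + 411.1*0.57 + 1382*0.04 = 314.816 sabins.
Treatment contributes 240.9·0.62 = 149.358 sabins.
New total A_after = 464.174 sabins.
NR = 10·log₁₀(464.174/314.816) = 1.7 dB.

1.7 dB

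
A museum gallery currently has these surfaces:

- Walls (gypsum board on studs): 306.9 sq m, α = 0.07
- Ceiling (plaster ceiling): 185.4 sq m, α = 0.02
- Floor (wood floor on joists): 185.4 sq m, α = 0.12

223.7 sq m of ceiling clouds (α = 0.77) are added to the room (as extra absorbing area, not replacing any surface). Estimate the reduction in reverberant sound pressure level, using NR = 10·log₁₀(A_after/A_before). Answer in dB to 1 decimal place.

6.7 dB

Summing Sᵢαᵢ: 21.483 + 3.708 + 22.248 → A_before = 47.439 sabins.
Treatment contributes 223.7·0.77 = 172.249 sabins.
New total A_after = 219.688 sabins.
Reduction = 10 log₁₀(A_after/A_before) = 10 log₁₀(4.6310) = 6.7 dB.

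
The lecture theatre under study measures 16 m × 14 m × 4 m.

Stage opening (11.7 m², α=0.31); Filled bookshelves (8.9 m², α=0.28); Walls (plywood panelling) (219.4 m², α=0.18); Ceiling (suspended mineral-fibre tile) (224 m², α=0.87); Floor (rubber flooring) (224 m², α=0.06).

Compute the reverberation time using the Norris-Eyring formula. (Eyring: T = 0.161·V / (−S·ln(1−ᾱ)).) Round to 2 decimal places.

0.46 sec

Total surface area S = 11.7 + 8.9 + 219.4 + 224 + 224 = 688.0 m².
Σ(Sᵢαᵢ) = 11.7×0.31 + 8.9×0.28 + 219.4×0.18 + 224×0.87 + 224×0.06 = 253.931.
ᾱ = 253.931 / 688.0 = 0.3691.
−S·ln(1−ᾱ) = −688.0 × ln(1 − 0.3691) = 316.898.
V = 16 × 14 × 4 = 896 m³.
RT60 = 0.161 × 896 / 316.898 = 0.46 s.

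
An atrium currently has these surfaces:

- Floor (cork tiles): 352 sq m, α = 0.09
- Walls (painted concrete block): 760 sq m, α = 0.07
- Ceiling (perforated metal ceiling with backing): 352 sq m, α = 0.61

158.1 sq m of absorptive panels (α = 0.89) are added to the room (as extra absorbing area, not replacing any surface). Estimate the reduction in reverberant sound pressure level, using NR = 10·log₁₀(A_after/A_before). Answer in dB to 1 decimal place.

Equivalent absorption area: A_before = 352×0.09 + 760×0.07 + 352×0.61 = 299.600 sq m.
Added absorption = 158.1 × 0.89 = 140.709 sabins.
A_after = 299.600 + 140.709 = 440.309 sabins.
Reduction = 10 log₁₀(A_after/A_before) = 10 log₁₀(1.4697) = 1.7 dB.

1.7 dB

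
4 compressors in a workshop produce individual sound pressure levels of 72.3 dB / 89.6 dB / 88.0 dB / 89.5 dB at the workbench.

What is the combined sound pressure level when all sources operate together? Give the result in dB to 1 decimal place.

Σ 10^(Lᵢ/10) = 2.451e+09.
Back to dB: 10·log₁₀ Σ = 93.9 dB.

93.9 dB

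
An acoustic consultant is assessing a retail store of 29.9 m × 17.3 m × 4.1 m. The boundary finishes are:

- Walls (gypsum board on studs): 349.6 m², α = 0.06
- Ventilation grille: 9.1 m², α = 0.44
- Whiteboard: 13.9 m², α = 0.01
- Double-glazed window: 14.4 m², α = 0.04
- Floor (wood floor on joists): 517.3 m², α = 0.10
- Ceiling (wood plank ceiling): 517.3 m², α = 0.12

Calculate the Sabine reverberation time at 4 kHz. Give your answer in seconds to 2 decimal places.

Equivalent absorption area: A = 349.6×0.06 + 9.1×0.44 + 13.9×0.01 + 14.4×0.04 + 517.3×0.10 + 517.3×0.12 = 139.501 m².
Volume V = 29.9 × 17.3 × 4.1 = 2120.807 m³.
RT60 = 0.161 · V / A = 0.161 × 2120.807 / 139.501 = 2.45 s.

2.45 s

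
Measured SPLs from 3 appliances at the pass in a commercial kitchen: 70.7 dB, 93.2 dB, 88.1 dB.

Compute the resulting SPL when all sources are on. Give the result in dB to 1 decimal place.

94.4 dB

Converting to relative power and adding: 10^(70.7/10) + 10^(93.2/10) + 10^(88.1/10) = 2.747e+09.
Combined level = 10 log₁₀(2.747e+09) = 94.4 dB.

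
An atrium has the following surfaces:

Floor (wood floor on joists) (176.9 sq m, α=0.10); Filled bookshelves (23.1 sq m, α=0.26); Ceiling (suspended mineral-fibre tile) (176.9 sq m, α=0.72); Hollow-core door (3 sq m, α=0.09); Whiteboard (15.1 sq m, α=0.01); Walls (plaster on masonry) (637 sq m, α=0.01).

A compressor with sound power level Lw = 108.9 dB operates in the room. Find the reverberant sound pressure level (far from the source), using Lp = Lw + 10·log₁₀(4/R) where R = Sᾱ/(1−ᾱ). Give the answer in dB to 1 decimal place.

92.2 dB

A = 157.855 sabins; S = 1032.0 sq m.
ᾱ = 0.1530, so room constant R = A/(1−ᾱ) = 186.370 sq m.
Lp = Lw + 10 log₁₀(4/R) = 108.9 -16.68 = 92.2 dB.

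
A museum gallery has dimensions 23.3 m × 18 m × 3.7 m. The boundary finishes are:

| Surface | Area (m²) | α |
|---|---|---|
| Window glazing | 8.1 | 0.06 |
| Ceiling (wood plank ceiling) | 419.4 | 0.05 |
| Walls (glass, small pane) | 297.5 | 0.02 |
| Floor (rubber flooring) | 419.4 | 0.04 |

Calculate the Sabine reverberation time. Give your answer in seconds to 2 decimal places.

Equivalent absorption area: A = 8.1*0.06 + 419.4*0.05 + 297.5*0.02 + 419.4*0.04 = 44.182 m².
Room volume: 1551.78 m³.
T = 0.161 V/A = 0.161·1551.78/44.182 = 5.65 s.

5.65 seconds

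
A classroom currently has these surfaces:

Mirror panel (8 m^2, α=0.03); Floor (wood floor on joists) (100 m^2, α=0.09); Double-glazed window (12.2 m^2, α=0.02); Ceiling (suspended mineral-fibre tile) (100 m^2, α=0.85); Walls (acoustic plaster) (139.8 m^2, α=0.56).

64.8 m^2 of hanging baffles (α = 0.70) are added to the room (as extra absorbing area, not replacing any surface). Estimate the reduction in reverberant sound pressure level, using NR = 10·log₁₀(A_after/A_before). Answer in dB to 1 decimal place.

Total absorption A_before = 8·0.03 + 100·0.09 + 12.2·0.02 + 100·0.85 + 139.8·0.56
  = 0.240 + 9.000 + 0.244 + 85.000 + 78.288 = 172.772 m^2 sabins.
Added absorption = 64.8 × 0.70 = 45.360 sabins.
New total A_after = 218.132 sabins.
Reduction = 10 log₁₀(A_after/A_before) = 10 log₁₀(1.2625) = 1.0 dB.

1.0 dB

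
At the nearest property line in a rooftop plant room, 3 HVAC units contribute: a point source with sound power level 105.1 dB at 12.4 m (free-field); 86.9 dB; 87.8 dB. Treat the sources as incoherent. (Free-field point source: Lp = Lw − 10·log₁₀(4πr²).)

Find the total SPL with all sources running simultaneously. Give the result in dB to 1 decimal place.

90.4 dB

Source at 12.4 m: Lp = 105.1 − 10·log₁₀(4π·12.4²) = 105.1 − 10·log₁₀(1932.205) = 72.2 dB.
Converting to relative power and adding: 10^(72.2/10) + 10^(86.9/10) + 10^(87.8/10) = 1.109e+09.
L_total = 10·log₁₀(1.109e+09) = 90.4 dB.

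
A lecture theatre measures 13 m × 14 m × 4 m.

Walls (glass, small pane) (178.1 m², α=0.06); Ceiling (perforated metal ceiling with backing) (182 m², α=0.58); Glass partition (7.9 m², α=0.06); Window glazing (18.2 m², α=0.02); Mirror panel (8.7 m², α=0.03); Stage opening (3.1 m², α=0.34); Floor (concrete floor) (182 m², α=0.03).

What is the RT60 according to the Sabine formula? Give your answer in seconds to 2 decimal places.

0.95 s

A = Σ Sᵢαᵢ = 178.1*0.06 + 182*0.58 + 7.9*0.06 + 18.2*0.02 + 8.7*0.03 + 3.1*0.34 + 182*0.03 = 123.859 sabins.
Room volume: 728 m³.
T = 0.161 V/A = 0.161·728/123.859 = 0.95 s.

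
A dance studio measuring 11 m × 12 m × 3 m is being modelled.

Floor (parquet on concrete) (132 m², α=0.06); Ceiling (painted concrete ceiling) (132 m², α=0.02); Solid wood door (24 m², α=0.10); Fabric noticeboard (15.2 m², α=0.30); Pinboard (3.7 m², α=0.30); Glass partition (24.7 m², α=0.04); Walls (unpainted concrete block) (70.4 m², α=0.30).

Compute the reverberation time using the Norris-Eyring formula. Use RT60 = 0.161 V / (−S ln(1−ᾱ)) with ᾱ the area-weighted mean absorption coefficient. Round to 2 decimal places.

Total surface area S = 132 + 132 + 24 + 15.2 + 3.7 + 24.7 + 70.4 = 402.0 m².
Absorption A = 132×0.06 + 132×0.02 + 24×0.10 + 15.2×0.30 + 3.7×0.30 + 24.7×0.04 + 70.4×0.30 = 40.738 sabins.
Mean coefficient ᾱ = A/S = 0.1013.
−S·ln(1−ᾱ) = −402.0 × ln(1 − 0.1013) = 42.936.
V = 11 × 12 × 3 = 396 m³.
T = 0.161·V/[−S·ln(1−ᾱ)] = 0.161·396/42.936 = 1.48 s.

1.48 s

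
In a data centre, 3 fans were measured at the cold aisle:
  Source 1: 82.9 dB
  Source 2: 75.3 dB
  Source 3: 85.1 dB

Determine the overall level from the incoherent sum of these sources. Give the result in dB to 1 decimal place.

87.4 dB

Sum in the linear (power) domain: Σ 10^(Lᵢ/10) = 10^(82.9/10) + 10^(75.3/10) + 10^(85.1/10) = 5.525e+08.
Back to dB: 10·log₁₀ Σ = 87.4 dB.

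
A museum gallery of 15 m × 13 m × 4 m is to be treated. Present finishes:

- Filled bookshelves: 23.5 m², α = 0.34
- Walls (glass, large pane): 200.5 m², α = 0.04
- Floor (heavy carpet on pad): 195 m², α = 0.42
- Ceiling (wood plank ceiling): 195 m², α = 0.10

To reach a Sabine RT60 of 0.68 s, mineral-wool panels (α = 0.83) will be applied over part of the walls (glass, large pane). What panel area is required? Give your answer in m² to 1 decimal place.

Total absorption A₁ = 23.5·0.34 + 200.5·0.04 + 195·0.42 + 195·0.10
  = 7.990 + 8.020 + 81.900 + 19.500 = 117.410 m² sabins.
V = 780 m³. Target absorption A₂ = 0.161 × 780 / 0.68 = 184.676 sabins.
Absorption to add: 184.676 − 117.410 = 67.266 sabins.
Each m² of panel replacing the walls (glass, large pane) adds (0.83 − 0.04) = 0.79 sabins.
Area = ΔA/Δα = 67.266/0.79 = 85.1 m².

85.1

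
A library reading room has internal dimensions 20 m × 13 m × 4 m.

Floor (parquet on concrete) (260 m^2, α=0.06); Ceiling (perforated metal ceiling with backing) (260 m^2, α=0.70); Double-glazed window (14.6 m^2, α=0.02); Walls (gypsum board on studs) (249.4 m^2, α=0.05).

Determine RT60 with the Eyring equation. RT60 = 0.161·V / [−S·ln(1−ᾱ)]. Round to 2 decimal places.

0.68 s

S = Σ Sᵢ = 784.0 m^2.
Absorption A = 260×0.06 + 260×0.70 + 14.6×0.02 + 249.4×0.05 = 210.362 sabins.
ᾱ = 210.362 / 784.0 = 0.2683.
−S·ln(1−ᾱ) = −784.0 × ln(1 − 0.2683) = 244.910.
V = 20 × 13 × 4 = 1040 m³.
T = 0.161·V/[−S·ln(1−ᾱ)] = 0.161·1040/244.910 = 0.68 s.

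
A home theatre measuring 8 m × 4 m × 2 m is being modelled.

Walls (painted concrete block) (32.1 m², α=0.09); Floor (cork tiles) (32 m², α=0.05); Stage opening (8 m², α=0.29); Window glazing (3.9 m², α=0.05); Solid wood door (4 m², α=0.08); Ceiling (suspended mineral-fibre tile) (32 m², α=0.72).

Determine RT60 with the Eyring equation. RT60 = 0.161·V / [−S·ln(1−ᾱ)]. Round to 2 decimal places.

0.29 s

S = Σ Sᵢ = 112.0 m².
Absorption A = 32.1×0.09 + 32×0.05 + 8×0.29 + 3.9×0.05 + 4×0.08 + 32×0.72 = 30.364 sabins.
ᾱ = 30.364 / 112.0 = 0.2711.
Eyring denominator: −S ln(1−ᾱ) = 35.416.
V = 8 × 4 × 2 = 64 m³.
RT60 = 0.161 × 64 / 35.416 = 0.29 s.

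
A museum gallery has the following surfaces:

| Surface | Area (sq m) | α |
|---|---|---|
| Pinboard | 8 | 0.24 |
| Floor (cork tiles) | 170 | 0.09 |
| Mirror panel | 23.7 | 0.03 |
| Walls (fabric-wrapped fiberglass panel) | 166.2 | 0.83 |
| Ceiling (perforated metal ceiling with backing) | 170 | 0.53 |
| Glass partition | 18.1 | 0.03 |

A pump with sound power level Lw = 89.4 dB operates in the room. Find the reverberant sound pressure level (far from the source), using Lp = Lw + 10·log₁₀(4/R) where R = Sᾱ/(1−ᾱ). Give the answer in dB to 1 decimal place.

69.0 dB

A = 246.520 sabins; S = 556.0 sq m.
ᾱ = 0.4434, so room constant R = A/(1−ᾱ) = 442.903 sq m.
Lp = Lw + 10 log₁₀(4/R) = 89.4 -20.44 = 69.0 dB.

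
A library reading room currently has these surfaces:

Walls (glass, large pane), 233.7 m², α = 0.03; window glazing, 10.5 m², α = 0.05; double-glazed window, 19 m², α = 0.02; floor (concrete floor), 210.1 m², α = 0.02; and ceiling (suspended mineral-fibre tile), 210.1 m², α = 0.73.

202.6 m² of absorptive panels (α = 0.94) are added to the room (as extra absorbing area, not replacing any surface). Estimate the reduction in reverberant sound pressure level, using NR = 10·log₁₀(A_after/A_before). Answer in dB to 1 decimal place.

Equivalent absorption area: A_before = 233.7×0.03 + 10.5×0.05 + 19×0.02 + 210.1×0.02 + 210.1×0.73 = 165.491 m².
Added absorption = 202.6 × 0.94 = 190.444 sabins.
A_after = 165.491 + 190.444 = 355.935 sabins.
NR = 10·log₁₀(355.935/165.491) = 3.3 dB.

3.3 dB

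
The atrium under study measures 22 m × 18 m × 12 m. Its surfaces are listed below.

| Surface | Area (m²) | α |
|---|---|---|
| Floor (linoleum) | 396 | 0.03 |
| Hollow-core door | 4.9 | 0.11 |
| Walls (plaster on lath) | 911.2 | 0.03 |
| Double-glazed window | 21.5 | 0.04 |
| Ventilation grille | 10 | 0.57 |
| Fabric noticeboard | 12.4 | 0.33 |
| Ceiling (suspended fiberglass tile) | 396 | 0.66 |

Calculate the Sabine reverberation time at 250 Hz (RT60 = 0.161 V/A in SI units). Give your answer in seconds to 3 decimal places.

A = Σ Sᵢαᵢ = 396·0.03 + 4.9·0.11 + 911.2·0.03 + 21.5·0.04 + 10·0.57 + 12.4·0.33 + 396·0.66 = 311.767 sabins.
Room volume: 4752 m³.
RT60 = 0.161 · V / A = 0.161 × 4752 / 311.767 = 2.454 s.

2.454 s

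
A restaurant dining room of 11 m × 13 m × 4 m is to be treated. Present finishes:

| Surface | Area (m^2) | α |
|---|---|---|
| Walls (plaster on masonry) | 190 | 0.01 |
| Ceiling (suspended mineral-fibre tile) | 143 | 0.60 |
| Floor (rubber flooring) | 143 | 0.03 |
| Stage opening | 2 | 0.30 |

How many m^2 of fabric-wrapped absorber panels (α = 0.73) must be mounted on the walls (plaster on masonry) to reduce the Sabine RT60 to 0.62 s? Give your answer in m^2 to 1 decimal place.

77.7

Summing Sᵢαᵢ: 1.900 + 85.800 + 4.290 + 0.600 → A₁ = 92.590 sabins.
V = 572 m³. Target absorption A₂ = 0.161 × 572 / 0.62 = 148.535 sabins.
Absorption to add: 148.535 − 92.590 = 55.945 sabins.
Net gain per m^2: Δα = 0.73 − 0.01 = 0.72.
Area = ΔA/Δα = 55.945/0.72 = 77.7 m^2.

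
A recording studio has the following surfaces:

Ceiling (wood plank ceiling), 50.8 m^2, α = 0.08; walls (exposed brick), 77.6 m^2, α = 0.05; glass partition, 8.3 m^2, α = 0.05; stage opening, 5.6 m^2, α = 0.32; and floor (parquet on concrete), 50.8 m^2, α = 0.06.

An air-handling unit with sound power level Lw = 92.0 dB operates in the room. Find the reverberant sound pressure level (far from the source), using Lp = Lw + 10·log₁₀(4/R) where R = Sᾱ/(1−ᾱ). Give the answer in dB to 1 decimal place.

86.5 dB

Σ(Sᵢαᵢ) = 50.8·0.08 + 77.6·0.05 + 8.3·0.05 + 5.6·0.32 + 50.8·0.06 = 13.199; total area S = 193.1 m^2.
ᾱ = 0.0684, so room constant R = A/(1−ᾱ) = 14.168 m^2.
Lp = 92.0 + 10·log₁₀(4/14.168) = 92.0 + (-5.49) = 86.5 dB.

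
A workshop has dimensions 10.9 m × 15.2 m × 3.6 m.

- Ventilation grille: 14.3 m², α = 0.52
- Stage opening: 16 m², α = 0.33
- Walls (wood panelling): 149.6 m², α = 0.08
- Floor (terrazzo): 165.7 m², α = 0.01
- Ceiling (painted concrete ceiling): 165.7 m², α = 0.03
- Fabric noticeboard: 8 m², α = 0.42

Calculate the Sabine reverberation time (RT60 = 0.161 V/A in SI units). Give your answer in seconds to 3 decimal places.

Equivalent absorption area: A = 14.3×0.52 + 16×0.33 + 149.6×0.08 + 165.7×0.01 + 165.7×0.03 + 8×0.42 = 34.672 m².
V = 10.9·15.2·3.6 = 596.448 m³.
T = 0.161 V/A = 0.161·596.448/34.672 = 2.770 s.

2.770 s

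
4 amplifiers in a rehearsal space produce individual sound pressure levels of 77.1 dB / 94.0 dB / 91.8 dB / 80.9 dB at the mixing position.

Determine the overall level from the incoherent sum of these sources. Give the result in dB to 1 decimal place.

Σ 10^(Lᵢ/10) = 4.2e+09.
Back to dB: 10·log₁₀ Σ = 96.2 dB.

96.2 dB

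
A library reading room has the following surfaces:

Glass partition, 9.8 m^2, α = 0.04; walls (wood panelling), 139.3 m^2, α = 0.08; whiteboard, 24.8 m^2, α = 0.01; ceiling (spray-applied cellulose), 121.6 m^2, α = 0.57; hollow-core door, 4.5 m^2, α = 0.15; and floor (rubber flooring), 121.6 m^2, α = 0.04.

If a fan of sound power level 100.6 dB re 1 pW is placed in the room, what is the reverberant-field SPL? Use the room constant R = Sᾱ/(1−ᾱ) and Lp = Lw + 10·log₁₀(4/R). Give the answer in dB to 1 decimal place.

A = 86.635 sabins; S = 421.6 m^2.
ᾱ = 86.635/421.6 = 0.2055; R = Sᾱ/(1−ᾱ) = 86.635/(1−0.2055) = 109.043 m^2.
Lp = Lw + 10 log₁₀(4/R) = 100.6 -14.36 = 86.2 dB.

86.2 dB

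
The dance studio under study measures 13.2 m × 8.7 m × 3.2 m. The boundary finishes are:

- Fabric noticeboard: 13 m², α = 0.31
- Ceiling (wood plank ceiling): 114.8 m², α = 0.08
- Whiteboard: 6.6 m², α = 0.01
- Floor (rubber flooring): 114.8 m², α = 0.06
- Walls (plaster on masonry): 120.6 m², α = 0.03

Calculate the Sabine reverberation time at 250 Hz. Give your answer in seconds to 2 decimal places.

2.49 s

Total absorption A = 13·0.31 + 114.8·0.08 + 6.6·0.01 + 114.8·0.06 + 120.6·0.03
  = 4.030 + 9.184 + 0.066 + 6.888 + 3.618 = 23.786 m² sabins.
Room volume: 367.488 m³.
T = 0.161 V/A = 0.161·367.488/23.786 = 2.49 s.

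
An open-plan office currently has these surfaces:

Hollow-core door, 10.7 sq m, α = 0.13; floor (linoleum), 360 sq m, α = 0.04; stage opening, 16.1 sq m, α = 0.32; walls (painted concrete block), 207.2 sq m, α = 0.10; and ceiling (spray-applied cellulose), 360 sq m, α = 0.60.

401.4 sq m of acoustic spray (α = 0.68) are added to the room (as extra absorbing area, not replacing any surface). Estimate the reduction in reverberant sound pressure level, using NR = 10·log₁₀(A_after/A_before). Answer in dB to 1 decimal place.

3.1 dB

A_before = Σ Sᵢαᵢ = 10.7×0.13 + 360×0.04 + 16.1×0.32 + 207.2×0.10 + 360×0.60 = 257.663 sabins.
Added absorption = 401.4 × 0.68 = 272.952 sabins.
New total A_after = 530.615 sabins.
NR = 10·log₁₀(530.615/257.663) = 3.1 dB.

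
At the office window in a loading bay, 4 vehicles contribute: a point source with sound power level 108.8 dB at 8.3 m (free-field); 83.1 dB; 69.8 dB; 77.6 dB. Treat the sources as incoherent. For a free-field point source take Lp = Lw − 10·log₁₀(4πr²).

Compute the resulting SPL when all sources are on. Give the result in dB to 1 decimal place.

Source at 8.3 m: Lp = 108.8 − 10·log₁₀(4π·8.3²) = 108.8 − 10·log₁₀(865.697) = 79.4 dB.
Converting to relative power and adding: 10^(79.4/10) + 10^(83.1/10) + 10^(69.8/10) + 10^(77.6/10) = 3.584e+08.
Back to dB: 10·log₁₀ Σ = 85.5 dB.

85.5 dB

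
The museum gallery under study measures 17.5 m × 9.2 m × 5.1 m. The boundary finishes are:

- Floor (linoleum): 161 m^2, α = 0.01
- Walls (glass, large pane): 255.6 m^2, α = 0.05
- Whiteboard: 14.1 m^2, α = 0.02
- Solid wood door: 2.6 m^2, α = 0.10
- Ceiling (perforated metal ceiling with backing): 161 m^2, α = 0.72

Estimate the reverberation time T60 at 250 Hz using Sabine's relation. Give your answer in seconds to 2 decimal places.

A = Σ Sᵢαᵢ = 161*0.01 + 255.6*0.05 + 14.1*0.02 + 2.6*0.10 + 161*0.72 = 130.852 sabins.
V = 17.5·9.2·5.1 = 821.1 m³.
Sabine: RT60 = 0.161 × 821.1 / 130.852 = 1.01 s.

1.01 s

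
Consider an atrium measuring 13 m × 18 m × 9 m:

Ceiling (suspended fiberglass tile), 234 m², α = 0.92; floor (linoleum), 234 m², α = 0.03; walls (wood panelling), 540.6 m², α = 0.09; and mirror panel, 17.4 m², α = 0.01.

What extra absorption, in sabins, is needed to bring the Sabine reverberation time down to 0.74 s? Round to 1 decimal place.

Total absorption A₁ = 234*0.92 + 234*0.03 + 540.6*0.09 + 17.4*0.01
  = 215.280 + 7.020 + 48.654 + 0.174 = 271.128 m² sabins.
For T = 0.74 s, need A₂ = 0.161·V/T = 0.161·2106/0.74 = 458.197 sabins.
Shortfall: 458.197 − 271.128 = 187.1 sabins.

187.1 sabins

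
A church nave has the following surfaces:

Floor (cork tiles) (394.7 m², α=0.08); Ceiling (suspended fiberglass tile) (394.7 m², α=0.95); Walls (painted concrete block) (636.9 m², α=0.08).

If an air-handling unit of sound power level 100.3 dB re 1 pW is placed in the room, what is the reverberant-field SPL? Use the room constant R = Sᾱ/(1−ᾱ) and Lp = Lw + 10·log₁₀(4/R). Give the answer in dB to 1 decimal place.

78.0 dB

A = 457.493 sabins; S = 1426.3 m².
ᾱ = 457.493/1426.3 = 0.3208; R = Sᾱ/(1−ᾱ) = 457.493/(1−0.3208) = 673.576 m².
Lp = 100.3 + 10·log₁₀(4/673.576) = 100.3 + (-22.26) = 78.0 dB.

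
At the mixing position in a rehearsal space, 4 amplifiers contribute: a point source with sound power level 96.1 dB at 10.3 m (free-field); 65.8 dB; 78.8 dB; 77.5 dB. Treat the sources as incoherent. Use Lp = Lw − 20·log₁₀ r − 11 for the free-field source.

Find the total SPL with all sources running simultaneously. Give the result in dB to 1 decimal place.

Source at 10.3 m: Lp = 96.1 − 20·log₁₀(10.3) − 11 = 64.8 dB.
Converting to relative power and adding: 10^(64.8/10) + 10^(65.8/10) + 10^(78.8/10) + 10^(77.5/10) = 1.389e+08.
Back to dB: 10·log₁₀ Σ = 81.4 dB.

81.4 dB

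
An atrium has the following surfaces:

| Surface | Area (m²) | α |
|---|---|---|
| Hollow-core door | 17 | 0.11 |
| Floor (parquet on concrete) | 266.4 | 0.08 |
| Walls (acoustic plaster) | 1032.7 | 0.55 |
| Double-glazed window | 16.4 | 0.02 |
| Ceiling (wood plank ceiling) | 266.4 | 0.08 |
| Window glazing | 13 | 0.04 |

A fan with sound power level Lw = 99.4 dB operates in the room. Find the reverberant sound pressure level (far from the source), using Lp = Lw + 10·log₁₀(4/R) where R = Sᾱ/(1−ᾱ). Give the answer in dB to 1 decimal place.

75.5 dB

Σ(Sᵢαᵢ) = 17·0.11 + 266.4·0.08 + 1032.7·0.55 + 16.4·0.02 + 266.4·0.08 + 13·0.04 = 613.327; total area S = 1611.9 m².
ᾱ = 613.327/1611.9 = 0.3805; R = Sᾱ/(1−ᾱ) = 613.327/(1−0.3805) = 990.036 m².
Lp = Lw + 10 log₁₀(4/R) = 99.4 -23.94 = 75.5 dB.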